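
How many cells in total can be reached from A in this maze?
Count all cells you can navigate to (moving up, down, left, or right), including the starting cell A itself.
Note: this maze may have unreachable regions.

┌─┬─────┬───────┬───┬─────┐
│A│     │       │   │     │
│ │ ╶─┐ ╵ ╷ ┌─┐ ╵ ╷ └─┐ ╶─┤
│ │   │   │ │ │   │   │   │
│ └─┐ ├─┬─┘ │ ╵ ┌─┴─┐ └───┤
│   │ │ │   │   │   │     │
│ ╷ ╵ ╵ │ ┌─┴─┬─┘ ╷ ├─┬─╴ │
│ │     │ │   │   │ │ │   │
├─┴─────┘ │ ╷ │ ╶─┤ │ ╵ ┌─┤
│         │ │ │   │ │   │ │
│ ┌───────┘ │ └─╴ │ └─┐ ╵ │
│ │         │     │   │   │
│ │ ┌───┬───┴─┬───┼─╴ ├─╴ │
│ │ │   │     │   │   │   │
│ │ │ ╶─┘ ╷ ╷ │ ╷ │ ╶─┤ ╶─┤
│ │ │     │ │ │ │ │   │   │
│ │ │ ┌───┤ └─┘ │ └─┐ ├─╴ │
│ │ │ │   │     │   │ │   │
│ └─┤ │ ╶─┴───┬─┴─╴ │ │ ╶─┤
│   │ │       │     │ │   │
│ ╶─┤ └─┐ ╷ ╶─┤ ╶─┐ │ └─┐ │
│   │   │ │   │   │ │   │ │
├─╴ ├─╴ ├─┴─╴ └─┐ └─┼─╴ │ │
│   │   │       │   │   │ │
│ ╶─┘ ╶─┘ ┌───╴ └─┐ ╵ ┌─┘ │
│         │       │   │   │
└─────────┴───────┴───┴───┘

Using BFS/flood-fill to find all reachable cells from A:
Maze size: 13 × 13 = 169 total cells
5 cell(s) are walled off and cannot be reached from A.
Reachable cells: 164

Reachable region (· marks reachable cells):

┌─┬─────┬───────┬───┬─────┐
│A│· · ·│· · · ·│· ·│     │
│ │ ╶─┐ ╵ ╷ ┌─┐ ╵ ╷ └─┐ ╶─┤
│·│· ·│· ·│·│·│· ·│· ·│   │
│ └─┐ ├─┬─┘ │ ╵ ┌─┴─┐ └───┤
│· ·│·│·│· ·│· ·│· ·│· · ·│
│ ╷ ╵ ╵ │ ┌─┴─┬─┘ ╷ ├─┬─╴ │
│·│· · ·│·│· ·│· ·│·│·│· ·│
├─┴─────┘ │ ╷ │ ╶─┤ │ ╵ ┌─┤
│· · · · ·│·│·│· ·│·│· ·│·│
│ ┌───────┘ │ └─╴ │ └─┐ ╵ │
│·│· · · · ·│· · ·│· ·│· ·│
│ │ ┌───┬───┴─┬───┼─╴ ├─╴ │
│·│·│· ·│· · ·│· ·│· ·│· ·│
│ │ │ ╶─┘ ╷ ╷ │ ╷ │ ╶─┤ ╶─┤
│·│·│· · ·│·│·│·│·│· ·│· ·│
│ │ │ ┌───┤ └─┘ │ └─┐ ├─╴ │
│·│·│·│· ·│· · ·│· ·│·│· ·│
│ └─┤ │ ╶─┴───┬─┴─╴ │ │ ╶─┤
│· ·│·│· · · ·│· · ·│·│· ·│
│ ╶─┤ └─┐ ╷ ╶─┤ ╶─┐ │ └─┐ │
│· ·│· ·│·│· ·│· ·│·│· ·│·│
├─╴ ├─╴ ├─┴─╴ └─┐ └─┼─╴ │ │
│· ·│· ·│· · · ·│· ·│· ·│·│
│ ╶─┘ ╶─┘ ┌───╴ └─┐ ╵ ┌─┘ │
│· · · · ·│· · · ·│· ·│· ·│
└─────────┴───────┴───┴───┘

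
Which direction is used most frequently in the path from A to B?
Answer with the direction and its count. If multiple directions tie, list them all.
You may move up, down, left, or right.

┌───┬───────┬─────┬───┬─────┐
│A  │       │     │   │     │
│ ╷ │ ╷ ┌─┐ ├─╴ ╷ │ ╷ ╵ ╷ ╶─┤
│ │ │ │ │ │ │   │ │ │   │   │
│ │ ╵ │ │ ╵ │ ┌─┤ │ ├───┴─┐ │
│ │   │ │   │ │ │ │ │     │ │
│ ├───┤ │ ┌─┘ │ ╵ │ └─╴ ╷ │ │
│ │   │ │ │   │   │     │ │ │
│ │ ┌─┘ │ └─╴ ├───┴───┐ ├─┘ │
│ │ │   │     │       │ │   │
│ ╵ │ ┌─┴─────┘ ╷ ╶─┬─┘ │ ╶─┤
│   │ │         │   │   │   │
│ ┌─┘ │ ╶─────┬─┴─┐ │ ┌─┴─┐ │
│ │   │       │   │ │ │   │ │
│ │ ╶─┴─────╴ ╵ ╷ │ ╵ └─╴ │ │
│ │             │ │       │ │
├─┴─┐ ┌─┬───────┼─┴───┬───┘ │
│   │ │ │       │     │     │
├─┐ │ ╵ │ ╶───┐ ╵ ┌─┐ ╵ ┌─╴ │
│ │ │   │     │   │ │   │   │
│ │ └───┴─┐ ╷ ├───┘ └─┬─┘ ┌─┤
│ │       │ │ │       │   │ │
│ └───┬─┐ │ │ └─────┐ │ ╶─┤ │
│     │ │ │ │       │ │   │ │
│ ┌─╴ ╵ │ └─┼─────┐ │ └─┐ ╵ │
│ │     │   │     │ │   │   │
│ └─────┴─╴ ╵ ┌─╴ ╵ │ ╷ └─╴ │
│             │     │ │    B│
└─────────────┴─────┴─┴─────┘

Directions: right, down, down, right, up, up, right, down, down, down, down, left, down, down, left, down, right, right, right, right, right, up, left, left, left, up, right, right, right, right, up, right, down, right, down, down, right, up, up, right, up, up, left, left, up, up, up, right, down, right, up, right, down, right, down, down, down, left, down, right, down, down, down, down, left, down, left, down, right, down, right, down
Counts: {'right': 23, 'down': 26, 'up': 13, 'left': 10}
Most common: down (26 times)

Solution:

┌───┬───────┬─────┬───┬─────┐
│A ↓│↱ ↓    │     │↱ ↓│↱ ↓  │
│ ╷ │ ╷ ┌─┐ ├─╴ ╷ │ ╷ ╵ ╷ ╶─┤
│ │↓│↑│↓│ │ │   │ │↑│↳ ↑│↳ ↓│
│ │ ╵ │ │ ╵ │ ┌─┤ │ ├───┴─┐ │
│ │↳ ↑│↓│   │ │ │ │↑│     │↓│
│ ├───┤ │ ┌─┘ │ ╵ │ └─╴ ╷ │ │
│ │   │↓│ │   │   │↑ ← ↰│ │↓│
│ │ ┌─┘ │ └─╴ ├───┴───┐ ├─┘ │
│ │ │↓ ↲│     │↱ ↓    │↑│↓ ↲│
│ ╵ │ ┌─┴─────┘ ╷ ╶─┬─┘ │ ╶─┤
│   │↓│↱ → → → ↑│↳ ↓│↱ ↑│↳ ↓│
│ ┌─┘ │ ╶─────┬─┴─┐ │ ┌─┴─┐ │
│ │↓ ↲│↑ ← ← ↰│   │↓│↑│   │↓│
│ │ ╶─┴─────╴ ╵ ╷ │ ╵ └─╴ │ │
│ │↳ → → → → ↑  │ │↳ ↑    │↓│
├─┴─┐ ┌─┬───────┼─┴───┬───┘ │
│   │ │ │       │     │    ↓│
├─┐ │ ╵ │ ╶───┐ ╵ ┌─┐ ╵ ┌─╴ │
│ │ │   │     │   │ │   │↓ ↲│
│ │ └───┴─┐ ╷ ├───┘ └─┬─┘ ┌─┤
│ │       │ │ │       │↓ ↲│ │
│ └───┬─┐ │ │ └─────┐ │ ╶─┤ │
│     │ │ │ │       │ │↳ ↓│ │
│ ┌─╴ ╵ │ └─┼─────┐ │ └─┐ ╵ │
│ │     │   │     │ │   │↳ ↓│
│ └─────┴─╴ ╵ ┌─╴ ╵ │ ╷ └─╴ │
│             │     │ │    B│
└─────────────┴─────┴─┴─────┘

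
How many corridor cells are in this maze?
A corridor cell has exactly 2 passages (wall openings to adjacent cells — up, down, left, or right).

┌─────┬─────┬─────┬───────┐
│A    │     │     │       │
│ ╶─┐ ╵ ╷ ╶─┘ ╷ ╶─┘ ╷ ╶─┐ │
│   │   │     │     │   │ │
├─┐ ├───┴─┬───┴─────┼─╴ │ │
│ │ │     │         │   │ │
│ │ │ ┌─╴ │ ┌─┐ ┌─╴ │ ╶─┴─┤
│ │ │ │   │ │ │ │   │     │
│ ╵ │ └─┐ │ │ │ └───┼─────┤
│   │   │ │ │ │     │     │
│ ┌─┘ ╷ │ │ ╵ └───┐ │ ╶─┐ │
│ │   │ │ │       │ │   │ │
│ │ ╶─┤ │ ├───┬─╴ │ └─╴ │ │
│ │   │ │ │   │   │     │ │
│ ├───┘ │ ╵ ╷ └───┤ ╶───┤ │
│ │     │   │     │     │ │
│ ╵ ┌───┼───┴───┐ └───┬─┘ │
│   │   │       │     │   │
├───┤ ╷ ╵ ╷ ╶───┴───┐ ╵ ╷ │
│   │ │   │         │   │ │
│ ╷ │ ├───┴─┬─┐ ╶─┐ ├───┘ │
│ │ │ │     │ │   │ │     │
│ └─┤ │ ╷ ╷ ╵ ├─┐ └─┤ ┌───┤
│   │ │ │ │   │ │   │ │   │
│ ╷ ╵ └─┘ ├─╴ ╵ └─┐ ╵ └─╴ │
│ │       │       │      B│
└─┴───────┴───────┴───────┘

Counting cells with exactly 2 passages:
Total corridor cells: 129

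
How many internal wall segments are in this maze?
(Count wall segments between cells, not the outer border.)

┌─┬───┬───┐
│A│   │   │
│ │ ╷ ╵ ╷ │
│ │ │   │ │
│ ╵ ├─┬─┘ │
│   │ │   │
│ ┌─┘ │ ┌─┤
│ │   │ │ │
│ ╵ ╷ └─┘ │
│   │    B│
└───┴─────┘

Counting internal wall segments:
Total internal walls: 16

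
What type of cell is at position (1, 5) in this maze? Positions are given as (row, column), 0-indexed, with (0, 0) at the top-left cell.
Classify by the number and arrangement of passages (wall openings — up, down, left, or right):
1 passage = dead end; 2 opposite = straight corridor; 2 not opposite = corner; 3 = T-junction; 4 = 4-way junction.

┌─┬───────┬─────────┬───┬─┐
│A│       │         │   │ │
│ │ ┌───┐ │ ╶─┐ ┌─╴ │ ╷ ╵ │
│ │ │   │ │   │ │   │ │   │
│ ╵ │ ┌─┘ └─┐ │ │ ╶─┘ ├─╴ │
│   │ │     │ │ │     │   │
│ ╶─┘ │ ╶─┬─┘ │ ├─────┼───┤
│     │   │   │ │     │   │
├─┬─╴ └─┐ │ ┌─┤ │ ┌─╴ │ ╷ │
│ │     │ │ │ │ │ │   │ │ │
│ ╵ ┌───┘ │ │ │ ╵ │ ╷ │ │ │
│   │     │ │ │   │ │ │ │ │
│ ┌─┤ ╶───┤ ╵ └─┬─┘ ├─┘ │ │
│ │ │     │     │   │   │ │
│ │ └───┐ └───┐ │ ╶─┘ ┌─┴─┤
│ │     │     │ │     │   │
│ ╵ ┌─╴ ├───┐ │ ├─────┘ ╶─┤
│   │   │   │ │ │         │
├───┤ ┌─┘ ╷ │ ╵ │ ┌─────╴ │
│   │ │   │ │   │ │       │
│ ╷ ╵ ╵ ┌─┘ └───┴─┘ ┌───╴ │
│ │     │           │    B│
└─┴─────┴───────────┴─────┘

Checking cell at (1, 5):
Number of passages: 2
Cell type: corner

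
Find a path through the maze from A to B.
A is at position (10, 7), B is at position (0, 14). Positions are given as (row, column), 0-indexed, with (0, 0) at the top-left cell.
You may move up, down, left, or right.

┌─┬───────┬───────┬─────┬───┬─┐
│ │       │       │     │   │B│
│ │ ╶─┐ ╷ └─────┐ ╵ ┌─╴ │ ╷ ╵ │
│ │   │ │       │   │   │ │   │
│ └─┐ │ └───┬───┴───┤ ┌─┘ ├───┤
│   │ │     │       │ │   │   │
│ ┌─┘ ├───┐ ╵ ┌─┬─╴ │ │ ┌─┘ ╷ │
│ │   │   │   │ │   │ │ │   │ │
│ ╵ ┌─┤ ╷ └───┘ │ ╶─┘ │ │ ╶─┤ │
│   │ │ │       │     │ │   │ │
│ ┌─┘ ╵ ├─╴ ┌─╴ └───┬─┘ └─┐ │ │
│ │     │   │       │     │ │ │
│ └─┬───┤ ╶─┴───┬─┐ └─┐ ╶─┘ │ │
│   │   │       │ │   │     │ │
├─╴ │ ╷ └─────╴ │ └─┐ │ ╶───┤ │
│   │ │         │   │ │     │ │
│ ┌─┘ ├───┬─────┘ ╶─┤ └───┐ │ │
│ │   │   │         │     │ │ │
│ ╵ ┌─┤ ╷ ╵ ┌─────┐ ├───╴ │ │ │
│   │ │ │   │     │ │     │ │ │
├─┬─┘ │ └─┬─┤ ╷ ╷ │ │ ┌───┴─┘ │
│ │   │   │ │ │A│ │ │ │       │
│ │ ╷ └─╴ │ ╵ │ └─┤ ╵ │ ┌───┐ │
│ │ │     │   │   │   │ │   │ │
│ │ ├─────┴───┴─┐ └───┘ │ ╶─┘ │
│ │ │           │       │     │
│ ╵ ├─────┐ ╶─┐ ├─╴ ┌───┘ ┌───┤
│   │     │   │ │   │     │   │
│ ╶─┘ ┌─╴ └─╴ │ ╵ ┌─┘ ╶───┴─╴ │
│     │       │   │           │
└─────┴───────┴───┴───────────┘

Finding the shortest path from (10, 7) to (0, 14):
Path length: 39 steps
Directions: down → right → down → right → right → right → up → up → right → right → right → up → up → up → up → up → up → up → up → left → down → left → down → right → down → down → left → left → up → up → up → up → right → up → up → right → down → right → up

Solution:

┌─┬───────┬───────┬─────┬───┬─┐
│ │       │       │     │↱ ↓│B│
│ │ ╶─┐ ╷ └─────┐ ╵ ┌─╴ │ ╷ ╵ │
│ │   │ │       │   │   │↑│↳ ↑│
│ └─┐ │ └───┬───┴───┤ ┌─┘ ├───┤
│   │ │     │       │ │↱ ↑│↓ ↰│
│ ┌─┘ ├───┐ ╵ ┌─┬─╴ │ │ ┌─┘ ╷ │
│ │   │   │   │ │   │ │↑│↓ ↲│↑│
│ ╵ ┌─┤ ╷ └───┘ │ ╶─┘ │ │ ╶─┤ │
│   │ │ │       │     │↑│↳ ↓│↑│
│ ┌─┘ ╵ ├─╴ ┌─╴ └───┬─┘ └─┐ │ │
│ │     │   │       │  ↑  │↓│↑│
│ └─┬───┤ ╶─┴───┬─┐ └─┐ ╶─┘ │ │
│   │   │       │ │   │↑ ← ↲│↑│
├─╴ │ ╷ └─────╴ │ └─┐ │ ╶───┤ │
│   │ │         │   │ │     │↑│
│ ┌─┘ ├───┬─────┘ ╶─┤ └───┐ │ │
│ │   │   │         │     │ │↑│
│ ╵ ┌─┤ ╷ ╵ ┌─────┐ ├───╴ │ │ │
│   │ │ │   │     │ │     │ │↑│
├─┬─┘ │ └─┬─┤ ╷ ╷ │ │ ┌───┴─┘ │
│ │   │   │ │ │A│ │ │ │↱ → → ↑│
│ │ ╷ └─╴ │ ╵ │ └─┤ ╵ │ ┌───┐ │
│ │ │     │   │↳ ↓│   │↑│   │ │
│ │ ├─────┴───┴─┐ └───┘ │ ╶─┘ │
│ │ │           │↳ → → ↑│     │
│ ╵ ├─────┐ ╶─┐ ├─╴ ┌───┘ ┌───┤
│   │     │   │ │   │     │   │
│ ╶─┘ ┌─╴ └─╴ │ ╵ ┌─┘ ╶───┴─╴ │
│     │       │   │           │
└─────┴───────┴───┴───────────┘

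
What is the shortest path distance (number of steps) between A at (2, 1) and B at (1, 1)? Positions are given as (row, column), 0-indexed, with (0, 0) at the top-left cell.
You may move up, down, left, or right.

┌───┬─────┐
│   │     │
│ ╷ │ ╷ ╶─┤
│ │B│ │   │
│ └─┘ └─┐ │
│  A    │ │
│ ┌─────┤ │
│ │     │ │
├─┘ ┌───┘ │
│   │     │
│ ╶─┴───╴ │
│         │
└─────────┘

Finding path from (2, 1) to (1, 1):
Path: (2,1) → (2,0) → (1,0) → (0,0) → (0,1) → (1,1)
Distance: 5 steps

Solution:

┌───┬─────┐
│↱ ↓│     │
│ ╷ │ ╷ ╶─┤
│↑│B│ │   │
│ └─┘ └─┐ │
│↑ A    │ │
│ ┌─────┤ │
│ │     │ │
├─┘ ┌───┘ │
│   │     │
│ ╶─┴───╴ │
│         │
└─────────┘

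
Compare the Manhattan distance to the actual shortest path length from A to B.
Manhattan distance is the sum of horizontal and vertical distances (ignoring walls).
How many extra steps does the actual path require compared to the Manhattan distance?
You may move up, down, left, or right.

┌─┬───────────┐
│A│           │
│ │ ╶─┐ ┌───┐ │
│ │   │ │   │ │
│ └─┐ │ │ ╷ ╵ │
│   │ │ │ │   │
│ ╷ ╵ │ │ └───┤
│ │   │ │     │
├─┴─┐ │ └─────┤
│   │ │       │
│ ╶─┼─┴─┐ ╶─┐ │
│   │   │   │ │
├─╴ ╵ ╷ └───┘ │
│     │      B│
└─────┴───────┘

Manhattan distance: |6 - 0| + |6 - 0| = 12
Actual path length: 20
Extra steps: 20 - 12 = 8

Solution:

┌─┬───────────┐
│A│↱ → ↓      │
│ │ ╶─┐ ┌───┐ │
│↓│↑ ↰│↓│   │ │
│ └─┐ │ │ ╷ ╵ │
│↳ ↓│↑│↓│ │   │
│ ╷ ╵ │ │ └───┤
│ │↳ ↑│↓│     │
├─┴─┐ │ └─────┤
│   │ │↳ → → ↓│
│ ╶─┼─┴─┐ ╶─┐ │
│   │   │   │↓│
├─╴ ╵ ╷ └───┘ │
│     │      B│
└─────┴───────┘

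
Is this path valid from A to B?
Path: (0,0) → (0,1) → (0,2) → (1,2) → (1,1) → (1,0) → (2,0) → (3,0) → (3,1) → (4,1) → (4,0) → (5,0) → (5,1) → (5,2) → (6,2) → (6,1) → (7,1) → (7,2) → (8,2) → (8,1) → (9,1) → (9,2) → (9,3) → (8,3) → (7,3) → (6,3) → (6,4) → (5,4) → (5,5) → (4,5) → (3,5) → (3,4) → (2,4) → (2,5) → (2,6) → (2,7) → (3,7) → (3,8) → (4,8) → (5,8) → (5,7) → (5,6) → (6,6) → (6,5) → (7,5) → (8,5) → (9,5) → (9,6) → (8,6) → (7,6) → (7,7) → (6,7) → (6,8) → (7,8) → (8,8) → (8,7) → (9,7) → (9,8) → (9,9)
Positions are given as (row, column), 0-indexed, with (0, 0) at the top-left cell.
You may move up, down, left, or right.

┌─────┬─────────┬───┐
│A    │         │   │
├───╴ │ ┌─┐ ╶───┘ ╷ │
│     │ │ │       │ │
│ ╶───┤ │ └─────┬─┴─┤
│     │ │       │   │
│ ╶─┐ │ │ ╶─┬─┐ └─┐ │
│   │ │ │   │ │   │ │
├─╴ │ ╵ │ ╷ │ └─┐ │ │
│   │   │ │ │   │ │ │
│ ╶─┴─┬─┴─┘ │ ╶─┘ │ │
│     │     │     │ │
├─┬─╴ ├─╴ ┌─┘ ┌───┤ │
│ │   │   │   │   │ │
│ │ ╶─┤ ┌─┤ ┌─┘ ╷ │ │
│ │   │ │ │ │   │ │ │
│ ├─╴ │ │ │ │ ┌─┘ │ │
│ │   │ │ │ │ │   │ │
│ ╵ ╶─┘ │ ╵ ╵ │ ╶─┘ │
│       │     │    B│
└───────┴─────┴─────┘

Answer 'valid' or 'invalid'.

Checking path validity:
Result: All consecutive moves are passable.

valid

Correct solution:

┌─────┬─────────┬───┐
│A → ↓│         │   │
├───╴ │ ┌─┐ ╶───┘ ╷ │
│↓ ← ↲│ │ │       │ │
│ ╶───┤ │ └─────┬─┴─┤
│↓    │ │↱ → → ↓│   │
│ ╶─┐ │ │ ╶─┬─┐ └─┐ │
│↳ ↓│ │ │↑ ↰│ │↳ ↓│ │
├─╴ │ ╵ │ ╷ │ └─┐ │ │
│↓ ↲│   │ │↑│   │↓│ │
│ ╶─┴─┬─┴─┘ │ ╶─┘ │ │
│↳ → ↓│  ↱ ↑│↓ ← ↲│ │
├─┬─╴ ├─╴ ┌─┘ ┌───┤ │
│ │↓ ↲│↱ ↑│↓ ↲│↱ ↓│ │
│ │ ╶─┤ ┌─┤ ┌─┘ ╷ │ │
│ │↳ ↓│↑│ │↓│↱ ↑│↓│ │
│ ├─╴ │ │ │ │ ┌─┘ │ │
│ │↓ ↲│↑│ │↓│↑│↓ ↲│ │
│ ╵ ╶─┘ │ ╵ ╵ │ ╶─┘ │
│  ↳ → ↑│  ↳ ↑│↳ → B│
└───────┴─────┴─────┘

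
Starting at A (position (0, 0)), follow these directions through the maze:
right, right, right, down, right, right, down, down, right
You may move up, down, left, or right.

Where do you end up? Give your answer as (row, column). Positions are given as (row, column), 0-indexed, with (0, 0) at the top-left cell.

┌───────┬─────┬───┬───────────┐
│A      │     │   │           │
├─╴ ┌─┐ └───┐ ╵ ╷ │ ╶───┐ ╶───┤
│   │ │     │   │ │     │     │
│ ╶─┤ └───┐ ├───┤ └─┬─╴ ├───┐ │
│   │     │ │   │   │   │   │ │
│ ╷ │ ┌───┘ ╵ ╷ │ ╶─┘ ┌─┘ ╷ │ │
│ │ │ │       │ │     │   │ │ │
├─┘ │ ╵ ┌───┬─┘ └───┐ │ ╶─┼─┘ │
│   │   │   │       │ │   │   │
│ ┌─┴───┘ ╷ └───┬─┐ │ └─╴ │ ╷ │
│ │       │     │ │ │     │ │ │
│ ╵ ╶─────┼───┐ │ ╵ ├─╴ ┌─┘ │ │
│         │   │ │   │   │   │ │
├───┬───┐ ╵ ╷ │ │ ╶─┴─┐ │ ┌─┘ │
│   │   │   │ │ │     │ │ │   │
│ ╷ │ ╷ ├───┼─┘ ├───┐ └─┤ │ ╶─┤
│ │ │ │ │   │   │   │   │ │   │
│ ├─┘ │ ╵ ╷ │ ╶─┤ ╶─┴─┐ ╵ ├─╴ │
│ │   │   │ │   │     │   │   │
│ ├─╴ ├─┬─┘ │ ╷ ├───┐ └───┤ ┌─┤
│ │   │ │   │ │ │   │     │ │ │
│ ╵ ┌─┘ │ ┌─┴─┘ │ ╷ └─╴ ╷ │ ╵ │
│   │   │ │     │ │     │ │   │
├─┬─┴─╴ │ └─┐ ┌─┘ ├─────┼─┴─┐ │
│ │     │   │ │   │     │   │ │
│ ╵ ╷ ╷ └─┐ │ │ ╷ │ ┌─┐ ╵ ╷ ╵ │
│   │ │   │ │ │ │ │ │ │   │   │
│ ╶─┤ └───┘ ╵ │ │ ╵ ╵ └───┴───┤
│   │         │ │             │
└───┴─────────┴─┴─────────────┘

Following directions step by step:
Start: (0, 0)
  right: (0, 0) → (0, 1)
  right: (0, 1) → (0, 2)
  right: (0, 2) → (0, 3)
  down: (0, 3) → (1, 3)
  right: (1, 3) → (1, 4)
  right: (1, 4) → (1, 5)
  down: (1, 5) → (2, 5)
  down: (2, 5) → (3, 5)
  right: (3, 5) → (3, 6)
Final position: (3, 6)

Path taken:

┌───────┬─────┬───┬───────────┐
│A → → ↓│     │   │           │
├─╴ ┌─┐ └───┐ ╵ ╷ │ ╶───┐ ╶───┤
│   │ │↳ → ↓│   │ │     │     │
│ ╶─┤ └───┐ ├───┤ └─┬─╴ ├───┐ │
│   │     │↓│   │   │   │   │ │
│ ╷ │ ┌───┘ ╵ ╷ │ ╶─┘ ┌─┘ ╷ │ │
│ │ │ │    ↳ B│ │     │   │ │ │
├─┘ │ ╵ ┌───┬─┘ └───┐ │ ╶─┼─┘ │
│   │   │   │       │ │   │   │
│ ┌─┴───┘ ╷ └───┬─┐ │ └─╴ │ ╷ │
│ │       │     │ │ │     │ │ │
│ ╵ ╶─────┼───┐ │ ╵ ├─╴ ┌─┘ │ │
│         │   │ │   │   │   │ │
├───┬───┐ ╵ ╷ │ │ ╶─┴─┐ │ ┌─┘ │
│   │   │   │ │ │     │ │ │   │
│ ╷ │ ╷ ├───┼─┘ ├───┐ └─┤ │ ╶─┤
│ │ │ │ │   │   │   │   │ │   │
│ ├─┘ │ ╵ ╷ │ ╶─┤ ╶─┴─┐ ╵ ├─╴ │
│ │   │   │ │   │     │   │   │
│ ├─╴ ├─┬─┘ │ ╷ ├───┐ └───┤ ┌─┤
│ │   │ │   │ │ │   │     │ │ │
│ ╵ ┌─┘ │ ┌─┴─┘ │ ╷ └─╴ ╷ │ ╵ │
│   │   │ │     │ │     │ │   │
├─┬─┴─╴ │ └─┐ ┌─┘ ├─────┼─┴─┐ │
│ │     │   │ │   │     │   │ │
│ ╵ ╷ ╷ └─┐ │ │ ╷ │ ┌─┐ ╵ ╷ ╵ │
│   │ │   │ │ │ │ │ │ │   │   │
│ ╶─┤ └───┘ ╵ │ │ ╵ ╵ └───┴───┤
│   │         │ │             │
└───┴─────────┴─┴─────────────┘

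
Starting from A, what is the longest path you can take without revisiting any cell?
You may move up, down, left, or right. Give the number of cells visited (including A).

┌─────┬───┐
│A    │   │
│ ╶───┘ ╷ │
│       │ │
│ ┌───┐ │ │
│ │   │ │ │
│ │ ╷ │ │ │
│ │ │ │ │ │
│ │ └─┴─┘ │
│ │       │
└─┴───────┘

Finding longest simple path using DFS:
Start: (0, 0)
Longest path visits 18 cells
Path: A → down → right → right → right → up → right → down → down → down → down → left → left → left → up → up → right → down

Solution:

┌─────┬───┐
│A    │↱ ↓│
│ ╶───┘ ╷ │
│↳ → → ↑│↓│
│ ┌───┐ │ │
│ │↱ ↓│ │↓│
│ │ ╷ │ │ │
│ │↑│B│ │↓│
│ │ └─┴─┘ │
│ │↑ ← ← ↲│
└─┴───────┘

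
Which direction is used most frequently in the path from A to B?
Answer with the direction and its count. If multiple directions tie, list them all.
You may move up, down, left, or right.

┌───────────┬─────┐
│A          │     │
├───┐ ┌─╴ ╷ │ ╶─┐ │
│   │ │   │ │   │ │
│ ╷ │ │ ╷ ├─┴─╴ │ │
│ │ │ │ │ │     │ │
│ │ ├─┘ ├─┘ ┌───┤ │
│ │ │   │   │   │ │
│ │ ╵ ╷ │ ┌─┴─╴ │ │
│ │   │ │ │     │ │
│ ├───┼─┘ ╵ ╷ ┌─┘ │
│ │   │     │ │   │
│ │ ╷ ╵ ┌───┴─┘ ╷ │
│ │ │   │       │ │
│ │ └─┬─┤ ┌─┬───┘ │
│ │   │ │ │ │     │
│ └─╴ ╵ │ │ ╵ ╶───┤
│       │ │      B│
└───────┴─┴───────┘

Directions: right, right, right, right, down, left, down, down, left, down, left, up, up, up, left, down, down, down, down, down, down, down, right, right, up, left, up, up, right, down, right, up, right, up, up, right, up, right, right, up, left, up, right, right, down, down, down, down, down, down, down, left, left, down, right, right
Counts: {'right': 16, 'down': 20, 'left': 8, 'up': 12}
Most common: down (20 times)

Solution:

┌───────────┬─────┐
│A → → → ↓  │↱ → ↓│
├───┐ ┌─╴ ╷ │ ╶─┐ │
│↓ ↰│ │↓ ↲│ │↑ ↰│↓│
│ ╷ │ │ ╷ ├─┴─╴ │ │
│↓│↑│ │↓│ │↱ → ↑│↓│
│ │ ├─┘ ├─┘ ┌───┤ │
│↓│↑│↓ ↲│↱ ↑│   │↓│
│ │ ╵ ╷ │ ┌─┴─╴ │ │
│↓│↑ ↲│ │↑│     │↓│
│ ├───┼─┘ ╵ ╷ ┌─┘ │
│↓│↱ ↓│↱ ↑  │ │  ↓│
│ │ ╷ ╵ ┌───┴─┘ ╷ │
│↓│↑│↳ ↑│       │↓│
│ │ └─┬─┤ ┌─┬───┘ │
│↓│↑ ↰│ │ │ │↓ ← ↲│
│ └─╴ ╵ │ │ ╵ ╶───┤
│↳ → ↑  │ │  ↳ → B│
└───────┴─┴───────┘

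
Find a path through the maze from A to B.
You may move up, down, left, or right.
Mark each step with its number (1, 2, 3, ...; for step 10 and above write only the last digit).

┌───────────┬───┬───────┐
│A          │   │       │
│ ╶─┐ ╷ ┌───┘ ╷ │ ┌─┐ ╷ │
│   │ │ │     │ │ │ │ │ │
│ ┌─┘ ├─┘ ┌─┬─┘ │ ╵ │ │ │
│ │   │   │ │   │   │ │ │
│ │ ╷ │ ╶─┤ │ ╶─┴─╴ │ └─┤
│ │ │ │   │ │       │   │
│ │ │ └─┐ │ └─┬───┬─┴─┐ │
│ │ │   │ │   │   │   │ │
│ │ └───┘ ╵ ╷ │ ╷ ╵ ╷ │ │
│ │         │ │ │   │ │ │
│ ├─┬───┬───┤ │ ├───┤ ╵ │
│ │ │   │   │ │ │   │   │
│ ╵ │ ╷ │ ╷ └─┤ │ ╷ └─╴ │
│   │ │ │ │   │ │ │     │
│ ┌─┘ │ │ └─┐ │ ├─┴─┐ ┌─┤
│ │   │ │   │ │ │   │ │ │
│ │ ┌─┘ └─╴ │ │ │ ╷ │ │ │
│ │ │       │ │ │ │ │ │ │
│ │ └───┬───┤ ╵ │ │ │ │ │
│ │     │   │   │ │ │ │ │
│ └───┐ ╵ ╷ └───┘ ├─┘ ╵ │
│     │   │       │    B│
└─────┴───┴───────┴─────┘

Finding the shortest path through the maze:
Path length: 48 steps
Directions: right → right → down → down → left → down → down → down → right → right → right → up → up → left → up → right → up → right → right → up → right → down → down → left → down → right → right → right → up → left → up → up → right → right → down → down → down → right → down → down → down → down → left → down → down → down → down → right

Solution:

┌───────────┬───┬───────┐
│A 1 2      │0 1│2 3 4  │
│ ╶─┐ ╷ ┌───┘ ╷ │ ┌─┐ ╷ │
│   │3│ │7 8 9│2│1│ │5│ │
│ ┌─┘ ├─┘ ┌─┬─┘ │ ╵ │ │ │
│ │5 4│5 6│ │4 3│0 9│6│ │
│ │ ╷ │ ╶─┤ │ ╶─┴─╴ │ └─┤
│ │6│ │4 3│ │5 6 7 8│7 8│
│ │ │ └─┐ │ └─┬───┬─┴─┐ │
│ │7│   │2│   │   │   │9│
│ │ └───┘ ╵ ╷ │ ╷ ╵ ╷ │ │
│ │8 9 0 1  │ │ │   │ │0│
│ ├─┬───┬───┤ │ ├───┤ ╵ │
│ │ │   │   │ │ │   │  1│
│ ╵ │ ╷ │ ╷ └─┤ │ ╷ └─╴ │
│   │ │ │ │   │ │ │  3 2│
│ ┌─┘ │ │ └─┐ │ ├─┴─┐ ┌─┤
│ │   │ │   │ │ │   │4│ │
│ │ ┌─┘ └─╴ │ │ │ ╷ │ │ │
│ │ │       │ │ │ │ │5│ │
│ │ └───┬───┤ ╵ │ │ │ │ │
│ │     │   │   │ │ │6│ │
│ └───┐ ╵ ╷ └───┘ ├─┘ ╵ │
│     │   │       │  7 B│
└─────┴───┴───────┴─────┘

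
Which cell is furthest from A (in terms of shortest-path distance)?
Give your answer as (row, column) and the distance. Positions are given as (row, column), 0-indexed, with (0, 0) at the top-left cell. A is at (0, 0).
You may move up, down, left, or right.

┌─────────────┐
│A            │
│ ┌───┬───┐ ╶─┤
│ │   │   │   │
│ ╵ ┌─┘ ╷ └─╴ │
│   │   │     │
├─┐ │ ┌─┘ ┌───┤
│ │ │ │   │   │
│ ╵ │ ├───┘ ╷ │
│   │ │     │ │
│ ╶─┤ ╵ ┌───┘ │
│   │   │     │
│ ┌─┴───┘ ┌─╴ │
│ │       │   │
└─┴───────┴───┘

Computing BFS distances from A to all cells:
Furthest cell: (6, 1)
Distance: 31 steps

Path from A to the furthest cell:

┌─────────────┐
│A → → → → ↓  │
│ ┌───┬───┐ ╶─┤
│ │   │↓ ↰│↳ ↓│
│ ╵ ┌─┘ ╷ └─╴ │
│   │↓ ↲│↑ ← ↲│
├─┐ │ ┌─┘ ┌───┤
│ │ │↓│   │↱ ↓│
│ ╵ │ ├───┘ ╷ │
│   │↓│↱ → ↑│↓│
│ ╶─┤ ╵ ┌───┘ │
│   │↳ ↑│↓ ← ↲│
│ ┌─┴───┘ ┌─╴ │
│ │B ← ← ↲│   │
└─┴───────┴───┘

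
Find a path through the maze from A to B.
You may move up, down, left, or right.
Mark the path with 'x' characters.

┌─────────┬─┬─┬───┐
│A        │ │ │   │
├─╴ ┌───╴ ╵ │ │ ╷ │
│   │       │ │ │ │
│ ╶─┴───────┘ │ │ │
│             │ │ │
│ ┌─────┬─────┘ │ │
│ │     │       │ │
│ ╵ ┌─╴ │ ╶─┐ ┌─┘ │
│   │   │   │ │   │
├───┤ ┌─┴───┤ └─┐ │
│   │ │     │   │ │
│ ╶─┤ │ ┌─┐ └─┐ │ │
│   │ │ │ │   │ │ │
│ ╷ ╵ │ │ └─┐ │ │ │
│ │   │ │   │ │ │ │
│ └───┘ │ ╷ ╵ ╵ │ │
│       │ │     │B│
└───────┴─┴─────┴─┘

Finding the shortest path through the maze:
Path length: 52 steps
Directions: right → down → left → down → down → down → right → up → right → right → down → left → down → down → down → left → up → left → down → down → right → right → right → up → up → up → right → right → down → right → down → down → right → up → up → up → left → up → up → right → up → up → up → right → down → down → down → down → down → down → down → down

Solution:

┌─────────┬─┬─┬───┐
│A x      │ │ │x x│
├─╴ ┌───╴ ╵ │ │ ╷ │
│x x│       │ │x│x│
│ ╶─┴───────┘ │ │ │
│x            │x│x│
│ ┌─────┬─────┘ │ │
│x│x x x│    x x│x│
│ ╵ ┌─╴ │ ╶─┐ ┌─┘ │
│x x│x x│   │x│  x│
├───┤ ┌─┴───┤ └─┐ │
│   │x│x x x│x x│x│
│ ╶─┤ │ ┌─┐ └─┐ │ │
│x x│x│x│ │x x│x│x│
│ ╷ ╵ │ │ └─┐ │ │ │
│x│x x│x│   │x│x│x│
│ └───┘ │ ╷ ╵ ╵ │ │
│x x x x│ │  x x│B│
└───────┴─┴─────┴─┘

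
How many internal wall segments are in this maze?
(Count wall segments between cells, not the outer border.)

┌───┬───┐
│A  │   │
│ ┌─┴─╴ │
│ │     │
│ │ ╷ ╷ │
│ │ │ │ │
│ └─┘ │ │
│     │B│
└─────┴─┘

Counting internal wall segments:
Total internal walls: 9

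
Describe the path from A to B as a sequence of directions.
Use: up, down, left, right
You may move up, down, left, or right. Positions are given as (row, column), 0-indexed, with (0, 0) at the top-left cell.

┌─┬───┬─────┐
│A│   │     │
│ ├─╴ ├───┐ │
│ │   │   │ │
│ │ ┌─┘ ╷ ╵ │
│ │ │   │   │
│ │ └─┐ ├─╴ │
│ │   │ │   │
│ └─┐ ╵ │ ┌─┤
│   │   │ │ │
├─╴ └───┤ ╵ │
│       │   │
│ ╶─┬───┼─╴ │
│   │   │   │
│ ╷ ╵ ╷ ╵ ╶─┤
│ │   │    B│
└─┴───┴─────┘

Finding the path and converting it to directions:
Path through cells: (0,0) → (1,0) → (2,0) → (3,0) → (4,0) → (4,1) → (5,1) → (5,0) → (6,0) → (6,1) → (7,1) → (7,2) → (6,2) → (6,3) → (7,3) → (7,4) → (7,5)
Directions: down, down, down, down, right, down, left, down, right, down, right, up, right, down, right, right

Solution:

┌─┬───┬─────┐
│A│   │     │
│ ├─╴ ├───┐ │
│↓│   │   │ │
│ │ ┌─┘ ╷ ╵ │
│↓│ │   │   │
│ │ └─┐ ├─╴ │
│↓│   │ │   │
│ └─┐ ╵ │ ┌─┤
│↳ ↓│   │ │ │
├─╴ └───┤ ╵ │
│↓ ↲    │   │
│ ╶─┬───┼─╴ │
│↳ ↓│↱ ↓│   │
│ ╷ ╵ ╷ ╵ ╶─┤
│ │↳ ↑│↳ → B│
└─┴───┴─────┘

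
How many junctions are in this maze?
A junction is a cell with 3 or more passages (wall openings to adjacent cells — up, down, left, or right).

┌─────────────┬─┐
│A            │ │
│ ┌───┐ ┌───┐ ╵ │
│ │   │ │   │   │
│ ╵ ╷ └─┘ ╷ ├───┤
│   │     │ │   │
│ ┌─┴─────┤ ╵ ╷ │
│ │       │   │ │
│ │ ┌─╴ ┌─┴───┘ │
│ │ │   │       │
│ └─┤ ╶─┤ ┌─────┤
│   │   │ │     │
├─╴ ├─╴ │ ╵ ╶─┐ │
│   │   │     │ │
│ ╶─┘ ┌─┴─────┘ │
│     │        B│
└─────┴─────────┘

Checking each cell for number of passages:

Junctions found (3+ passages):
  (0, 3): 3 passages
  (2, 0): 3 passages
  (3, 3): 3 passages
  (6, 5): 3 passages
Total junctions: 4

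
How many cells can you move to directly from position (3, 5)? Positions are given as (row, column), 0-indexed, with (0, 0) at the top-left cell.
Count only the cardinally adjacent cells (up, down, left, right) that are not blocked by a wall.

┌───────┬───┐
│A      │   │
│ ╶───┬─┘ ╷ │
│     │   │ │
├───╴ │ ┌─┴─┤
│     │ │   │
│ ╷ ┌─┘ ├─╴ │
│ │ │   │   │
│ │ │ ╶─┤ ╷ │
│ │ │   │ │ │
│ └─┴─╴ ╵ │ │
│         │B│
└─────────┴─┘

Checking passable neighbors of (3, 5):
Neighbors: (2, 5), (4, 5), (3, 4)
Count: 3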